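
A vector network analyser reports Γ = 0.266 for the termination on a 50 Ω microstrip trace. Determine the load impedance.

Z_L ≈ 86.2 Ω

Z_L = Z_0·(1 + Γ)/(1 − Γ) = 50·(1.27)/(0.734)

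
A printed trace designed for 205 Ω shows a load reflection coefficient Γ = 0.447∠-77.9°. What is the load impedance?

Z_L = Z_0·(1 + Γ)/(1 − Γ) = 205·(1.09 − j0.437)/(0.906 + j0.437)

Z_L ≈ 162 − j177 Ω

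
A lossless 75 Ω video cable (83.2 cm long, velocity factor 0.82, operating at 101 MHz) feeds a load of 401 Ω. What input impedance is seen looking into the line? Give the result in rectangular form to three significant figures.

λ = v/f = 0.82·c / 101 MHz = 2.44 m
βl = 2π·l/λ = 2π × 0.342 = 123°
tan(βl) = tan(123°) = -1.54
Z_in = Z_0·(Z_L + jZ_0·tanβl)/(Z_0 + jZ_L·tanβl)
     = 75·(401 − j116)/(75 − j618)

Z_in ≈ 19.6 + j46.3 Ω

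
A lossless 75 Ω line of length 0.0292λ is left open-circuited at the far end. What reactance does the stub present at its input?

X_in ≈ -404 Ω (capacitive)

βl = 2π × 0.0292 = 10.5°
tan(βl) = 0.186
For an open-circuited stub, Z_in = −jZ_0·cot(βl) = −jZ_0/tan(βl)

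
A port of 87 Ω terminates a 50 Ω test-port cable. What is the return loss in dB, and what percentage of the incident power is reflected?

Γ = (87 − 50)/(87 + 50) = 0.27
RL = −20·log₁₀(0.27) = 11.4 dB
P_refl/P_inc = |Γ|² = 0.0729

RL ≈ 11.4 dB; 7.29% of incident power reflected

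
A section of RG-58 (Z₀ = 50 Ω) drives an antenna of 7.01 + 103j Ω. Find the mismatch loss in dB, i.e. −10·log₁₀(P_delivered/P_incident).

Γ = (-42.99 + j103)/(57.01 + j103), |Γ| = 0.948
|Γ|² = 0.899, so P_del/P_inc = 1 − |Γ|² = 0.101
ML = −10·log₁₀(1 − |Γ|²)

mismatch loss ≈ 9.95 dB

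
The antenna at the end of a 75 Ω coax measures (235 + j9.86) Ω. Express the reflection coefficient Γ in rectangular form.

Γ = (Z_L − Z_0)/(Z_L + Z_0) = (160 + j9.86)/(310 + j9.86)

Γ ≈ 0.517 + j0.0154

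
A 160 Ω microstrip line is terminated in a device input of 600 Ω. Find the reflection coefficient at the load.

Γ = (Z_L − Z_0)/(Z_L + Z_0) = (600 − 160)/(600 + 160) = 440/760

Γ = 0.579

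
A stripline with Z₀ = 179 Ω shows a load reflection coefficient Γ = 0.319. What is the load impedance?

Z_L ≈ 347 Ω

Z_L = Z_0·(1 + Γ)/(1 − Γ) = 179·(1.32)/(0.681)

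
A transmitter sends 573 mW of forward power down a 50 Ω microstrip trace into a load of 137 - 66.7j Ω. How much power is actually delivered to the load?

|Γ| = |(87 − j66.7)/(187 − j66.7)| = 0.552
|Γ|² = 0.305
P_refl = |Γ|²·P_inc = 175 mW, P_del = (1 − |Γ|²)·P_inc = 398 mW

P_delivered ≈ 398 mW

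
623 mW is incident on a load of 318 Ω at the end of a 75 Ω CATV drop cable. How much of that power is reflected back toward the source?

Γ = (318 − 75)/(318 + 75) = 0.618
|Γ|² = 0.382
P_refl = |Γ|²·P_inc = 238 mW, P_del = (1 − |Γ|²)·P_inc = 385 mW

P_reflected ≈ 238 mW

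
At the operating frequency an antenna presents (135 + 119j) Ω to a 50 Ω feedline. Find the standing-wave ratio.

VSWR ≈ 4.97

Γ = (Z_L − Z_0)/(Z_L + Z_0) = (85 + j119)/(185 + j119)
|Γ| = 146/220 = 0.665
VSWR = (1 + |Γ|)/(1 − |Γ|) = 1.66/0.335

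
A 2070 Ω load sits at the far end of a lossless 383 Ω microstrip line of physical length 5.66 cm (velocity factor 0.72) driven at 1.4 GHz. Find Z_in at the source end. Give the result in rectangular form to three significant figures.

Z_in ≈ 125 + j325 Ω

λ = v/f = 0.72·c / 1.4 GHz = 0.154 m
βl = 2π·l/λ = 2π × 0.367 = 132°
tan(βl) = tan(132°) = -1.11
Z_in = Z_0·(Z_L + jZ_0·tanβl)/(Z_0 + jZ_L·tanβl)
     = 383·(2070 − j424)/(383 − j2290)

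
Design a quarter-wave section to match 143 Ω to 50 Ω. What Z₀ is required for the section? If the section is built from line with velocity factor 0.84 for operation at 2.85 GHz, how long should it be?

Z_qwt ≈ 84.6 Ω; length ≈ 2.21 cm

Z_qwt = √(Z_0·R_L) = √(50 × 143) = √7150
λ = 0.84·c/f = 0.0884 m, so l = λ/4 = 0.0221 m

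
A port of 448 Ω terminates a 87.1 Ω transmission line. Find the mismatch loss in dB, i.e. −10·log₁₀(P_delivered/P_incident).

Γ = (448 − 87.1)/(448 + 87.1) = 0.674
|Γ|² = 0.455, so P_del/P_inc = 1 − |Γ|² = 0.545
ML = −10·log₁₀(1 − |Γ|²)

mismatch loss ≈ 2.64 dB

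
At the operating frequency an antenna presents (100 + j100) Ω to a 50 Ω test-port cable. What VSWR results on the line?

VSWR ≈ 4.27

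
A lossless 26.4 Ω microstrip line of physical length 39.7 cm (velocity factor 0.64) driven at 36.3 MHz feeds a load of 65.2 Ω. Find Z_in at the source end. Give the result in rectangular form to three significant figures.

Z_in ≈ 31.8 − j26.5 Ω

λ = v/f = 0.64·c / 36.3 MHz = 5.29 m
βl = 2π·l/λ = 2π × 0.0751 = 27°
tan(βl) = tan(27°) = 0.51
Z_in = Z_0·(Z_L + jZ_0·tanβl)/(Z_0 + jZ_L·tanβl)
     = 26.4·(65.2 + j13.5)/(26.4 + j33.3)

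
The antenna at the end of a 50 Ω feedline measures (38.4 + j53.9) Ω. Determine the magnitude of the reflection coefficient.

|Γ| ≈ 0.533

Γ = (Z_L − Z_0)/(Z_L + Z_0) = (-11.6 + j53.9)/(88.4 + j53.9)
|Γ| = 55.1/104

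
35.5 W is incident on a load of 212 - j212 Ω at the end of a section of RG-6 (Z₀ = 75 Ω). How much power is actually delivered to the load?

P_delivered ≈ 17.7 W

|Γ| = |(137 − j212)/(287 − j212)| = 0.707
|Γ|² = 0.5
P_refl = |Γ|²·P_inc = 17.8 W, P_del = (1 − |Γ|²)·P_inc = 17.7 W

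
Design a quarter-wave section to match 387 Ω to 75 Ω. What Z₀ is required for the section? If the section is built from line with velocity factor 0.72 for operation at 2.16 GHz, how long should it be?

Z_qwt = √(Z_0·R_L) = √(75 × 387) = √29020
λ = 0.72·c/f = 0.1 m, so l = λ/4 = 0.025 m

Z_qwt ≈ 170 Ω; length ≈ 2.5 cm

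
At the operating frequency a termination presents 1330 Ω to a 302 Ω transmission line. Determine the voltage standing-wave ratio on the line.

Γ = (1330 − 302)/(1330 + 302) = 0.63
VSWR = (1 + 0.63)/(1 − 0.63)

VSWR ≈ 4.4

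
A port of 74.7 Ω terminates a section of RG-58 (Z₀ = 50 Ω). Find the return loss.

Γ = (74.7 − 50)/(74.7 + 50) = 0.198
RL = −20·log₁₀|Γ| = −20·log₁₀(0.198)

RL ≈ 14.1 dB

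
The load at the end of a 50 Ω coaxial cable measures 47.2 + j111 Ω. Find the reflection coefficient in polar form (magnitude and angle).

Γ ≈ 0.753 ∠ 42.7°

Γ = (Z_L − Z_0)/(Z_L + Z_0) = (-2.8 + j111)/(97.2 + j111)
|Γ| = 111/148 = 0.753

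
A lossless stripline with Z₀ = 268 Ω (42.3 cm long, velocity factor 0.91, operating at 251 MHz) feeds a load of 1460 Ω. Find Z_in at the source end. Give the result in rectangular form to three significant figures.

λ = v/f = 0.91·c / 251 MHz = 1.09 m
βl = 2π·l/λ = 2π × 0.389 = 140°
tan(βl) = tan(140°) = -0.839
Z_in = Z_0·(Z_L + jZ_0·tanβl)/(Z_0 + jZ_L·tanβl)
     = 268·(1460 − j225)/(268 − j1220)

Z_in ≈ 114 + j295 Ω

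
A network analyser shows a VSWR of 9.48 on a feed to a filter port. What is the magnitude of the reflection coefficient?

|Γ| = (S − 1)/(S + 1) = (9.48 − 1)/(9.48 + 1) = 8.48/10.5

|Γ| ≈ 0.809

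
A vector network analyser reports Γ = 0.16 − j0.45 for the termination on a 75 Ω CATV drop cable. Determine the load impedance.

Z_L = Z_0·(1 + Γ)/(1 − Γ) = 75·(1.16 − j0.45)/(0.84 + j0.45)

Z_L ≈ 63.8 − j74.3 Ω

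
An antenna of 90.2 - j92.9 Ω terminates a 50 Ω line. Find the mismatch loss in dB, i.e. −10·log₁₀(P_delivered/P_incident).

Γ = (40.2 − j92.9)/(140.2 − j92.9), |Γ| = 0.602
|Γ|² = 0.362, so P_del/P_inc = 1 − |Γ|² = 0.638
ML = −10·log₁₀(1 − |Γ|²)

mismatch loss ≈ 1.95 dB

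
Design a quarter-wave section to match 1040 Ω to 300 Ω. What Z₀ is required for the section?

Z_qwt = √(Z_0·R_L) = √(300 × 1040) = √312000

Z_qwt ≈ 559 Ω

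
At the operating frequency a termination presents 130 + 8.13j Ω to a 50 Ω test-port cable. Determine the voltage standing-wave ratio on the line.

Γ = (Z_L − Z_0)/(Z_L + Z_0) = (80 + j8.13)/(180 + j8.13)
|Γ| = 80.4/180 = 0.446
VSWR = (1 + |Γ|)/(1 − |Γ|) = 1.45/0.554

VSWR ≈ 2.61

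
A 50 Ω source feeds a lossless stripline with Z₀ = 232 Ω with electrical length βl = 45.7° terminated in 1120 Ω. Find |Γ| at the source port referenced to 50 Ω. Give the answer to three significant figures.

tan(βl) = 1.02
Z_in = Z_0·(Z_L + jZ_0·tanβl)/(Z_0 + jZ_L·tanβl) = 90.1 − j208 Ω
Γ_s = (Z_in − Z_s)/(Z_in + Z_s) = (40.1 − j208)/(140 − j208), |Γ_s| = 0.845

|Γ| ≈ 0.845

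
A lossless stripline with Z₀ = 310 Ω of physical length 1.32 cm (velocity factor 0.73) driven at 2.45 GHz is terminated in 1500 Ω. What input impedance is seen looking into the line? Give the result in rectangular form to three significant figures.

λ = v/f = 0.73·c / 2.45 GHz = 0.0894 m
βl = 2π·l/λ = 2π × 0.148 = 53.2°
tan(βl) = tan(53.2°) = 1.33
Z_in = Z_0·(Z_L + jZ_0·tanβl)/(Z_0 + jZ_L·tanβl)
     = 310·(1500 + j414)/(310 + j2000)

Z_in ≈ 97.7 − j217 Ω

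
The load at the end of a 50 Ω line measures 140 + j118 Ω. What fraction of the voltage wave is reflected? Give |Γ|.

Γ = (Z_L − Z_0)/(Z_L + Z_0) = (90 + j118)/(190 + j118)
|Γ| = 148/224

|Γ| ≈ 0.664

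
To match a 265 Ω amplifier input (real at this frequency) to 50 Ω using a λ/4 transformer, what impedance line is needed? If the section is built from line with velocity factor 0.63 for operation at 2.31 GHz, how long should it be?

Z_qwt ≈ 115 Ω; length ≈ 2.05 cm

Z_qwt = √(Z_0·R_L) = √(50 × 265) = √13250
λ = 0.63·c/f = 0.0818 m, so l = λ/4 = 0.0205 m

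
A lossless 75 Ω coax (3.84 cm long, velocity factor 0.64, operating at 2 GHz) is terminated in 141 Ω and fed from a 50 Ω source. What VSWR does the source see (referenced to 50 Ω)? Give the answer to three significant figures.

λ = v/f = 0.64·c / 2 GHz = 0.096 m
βl = 2π·l/λ = 2π × 0.4 = 144°
tan(βl) = -0.727
Z_in = Z_0·(Z_L + jZ_0·tanβl)/(Z_0 + jZ_L·tanβl) = 75.2 + j48.2 Ω
Γ_s = (Z_in − Z_s)/(Z_in + Z_s) = (25.2 + j48.2)/(125 + j48.2), |Γ_s| = 0.405
VSWR = (1 + |Γ_s|)/(1 − |Γ_s|)

VSWR ≈ 2.36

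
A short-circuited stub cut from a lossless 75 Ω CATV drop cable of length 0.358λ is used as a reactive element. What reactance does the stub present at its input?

βl = 2π × 0.358 = 129°
tan(βl) = -1.24
For a short-circuited stub, Z_in = jZ_0·tan(βl)

X_in ≈ -93 Ω (capacitive)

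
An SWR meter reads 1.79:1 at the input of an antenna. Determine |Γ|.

|Γ| ≈ 0.283

|Γ| = (S − 1)/(S + 1) = (1.79 − 1)/(1.79 + 1) = 0.79/2.79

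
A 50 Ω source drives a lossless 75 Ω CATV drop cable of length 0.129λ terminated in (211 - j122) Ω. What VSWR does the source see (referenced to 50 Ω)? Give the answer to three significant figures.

βl = 2π × 0.129 = 46.4°
tan(βl) = 1.05
Z_in = Z_0·(Z_L + jZ_0·tanβl)/(Z_0 + jZ_L·tanβl) = 27.6 − j46 Ω
Γ_s = (Z_in − Z_s)/(Z_in + Z_s) = (-22.4 − j46)/(77.6 − j46), |Γ_s| = 0.567
VSWR = (1 + |Γ_s|)/(1 − |Γ_s|)

VSWR ≈ 3.62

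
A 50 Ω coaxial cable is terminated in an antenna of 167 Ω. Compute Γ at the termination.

Γ = 0.539

Γ = (Z_L − Z_0)/(Z_L + Z_0) = (167 − 50)/(167 + 50) = 117/217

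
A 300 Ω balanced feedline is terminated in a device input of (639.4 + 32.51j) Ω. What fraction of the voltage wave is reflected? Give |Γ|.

|Γ| ≈ 0.363

Γ = (Z_L − Z_0)/(Z_L + Z_0) = (339.4 + j32.51)/(939.4 + j32.51)
|Γ| = 341/940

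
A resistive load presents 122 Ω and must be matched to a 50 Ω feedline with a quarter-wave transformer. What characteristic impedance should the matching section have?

Z_qwt = √(Z_0·R_L) = √(50 × 122) = √6100

Z_qwt ≈ 78.1 Ω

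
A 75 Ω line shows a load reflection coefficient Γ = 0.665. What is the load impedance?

Z_L = Z_0·(1 + Γ)/(1 − Γ) = 75·(1.67)/(0.335)

Z_L ≈ 373 Ω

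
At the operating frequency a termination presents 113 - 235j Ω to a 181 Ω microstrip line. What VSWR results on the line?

VSWR ≈ 4.71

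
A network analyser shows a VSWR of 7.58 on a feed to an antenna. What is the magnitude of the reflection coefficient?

|Γ| = (S − 1)/(S + 1) = (7.58 − 1)/(7.58 + 1) = 6.58/8.58

|Γ| ≈ 0.767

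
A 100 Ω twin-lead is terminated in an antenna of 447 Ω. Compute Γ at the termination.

Γ = (Z_L − Z_0)/(Z_L + Z_0) = (447 − 100)/(447 + 100) = 347/547

Γ = 0.634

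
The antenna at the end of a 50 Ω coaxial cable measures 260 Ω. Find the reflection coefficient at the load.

Γ = 0.677

Γ = (Z_L − Z_0)/(Z_L + Z_0) = (260 − 50)/(260 + 50) = 210/310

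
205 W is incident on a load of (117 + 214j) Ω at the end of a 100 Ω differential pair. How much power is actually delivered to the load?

|Γ| = |(17 + j214)/(217 + j214)| = 0.704
|Γ|² = 0.496
P_refl = |Γ|²·P_inc = 102 W, P_del = (1 − |Γ|²)·P_inc = 103 W

P_delivered ≈ 103 W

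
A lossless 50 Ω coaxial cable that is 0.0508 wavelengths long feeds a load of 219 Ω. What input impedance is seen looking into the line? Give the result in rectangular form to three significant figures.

βl = 2π × 0.0508 = 18.3°
tan(βl) = tan(18.3°) = 0.33
Z_in = Z_0·(Z_L + jZ_0·tanβl)/(Z_0 + jZ_L·tanβl)
     = 50·(219 + j16.5)/(50 + j72.4)

Z_in ≈ 78.5 − j97.1 Ω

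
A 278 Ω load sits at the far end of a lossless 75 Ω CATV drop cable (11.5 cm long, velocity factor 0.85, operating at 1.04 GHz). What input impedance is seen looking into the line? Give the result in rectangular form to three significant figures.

λ = v/f = 0.85·c / 1.04 GHz = 0.245 m
βl = 2π·l/λ = 2π × 0.469 = 169°
tan(βl) = tan(169°) = -0.197
Z_in = Z_0·(Z_L + jZ_0·tanβl)/(Z_0 + jZ_L·tanβl)
     = 75·(278 − j14.8)/(75 − j54.8)

Z_in ≈ 188 + j123 Ω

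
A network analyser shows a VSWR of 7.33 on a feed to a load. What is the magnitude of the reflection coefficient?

|Γ| ≈ 0.76

|Γ| = (S − 1)/(S + 1) = (7.33 − 1)/(7.33 + 1) = 6.33/8.33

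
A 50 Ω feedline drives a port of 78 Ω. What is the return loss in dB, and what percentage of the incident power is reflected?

RL ≈ 13.2 dB; 4.79% of incident power reflected

Γ = (78 − 50)/(78 + 50) = 0.219
RL = −20·log₁₀(0.219) = 13.2 dB
P_refl/P_inc = |Γ|² = 0.0479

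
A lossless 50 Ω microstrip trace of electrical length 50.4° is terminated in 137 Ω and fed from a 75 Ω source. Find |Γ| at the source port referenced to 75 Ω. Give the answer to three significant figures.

tan(βl) = 1.21
Z_in = Z_0·(Z_L + jZ_0·tanβl)/(Z_0 + jZ_L·tanβl) = 28.2 − j32.9 Ω
Γ_s = (Z_in − Z_s)/(Z_in + Z_s) = (-46.8 − j32.9)/(103 − j32.9), |Γ_s| = 0.528

|Γ| ≈ 0.528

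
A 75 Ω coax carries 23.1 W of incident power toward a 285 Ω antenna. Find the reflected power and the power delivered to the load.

P_reflected ≈ 7.86 W; P_delivered ≈ 15.2 W

Γ = (285 − 75)/(285 + 75) = 0.583
|Γ|² = 0.34
P_refl = |Γ|²·P_inc = 7.86 W, P_del = (1 − |Γ|²)·P_inc = 15.2 W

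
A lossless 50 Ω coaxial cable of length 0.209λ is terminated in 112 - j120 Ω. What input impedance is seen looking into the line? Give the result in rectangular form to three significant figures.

Z_in ≈ 9.89 − j1.41 Ω

βl = 2π × 0.209 = 75.2°
tan(βl) = tan(75.2°) = 3.8
Z_in = Z_0·(Z_L + jZ_0·tanβl)/(Z_0 + jZ_L·tanβl)
     = 50·(112 + j69.8)/(505 + j425)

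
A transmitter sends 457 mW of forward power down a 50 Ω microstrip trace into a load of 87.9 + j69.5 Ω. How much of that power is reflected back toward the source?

|Γ| = |(37.9 + j69.5)/(137.9 + j69.5)| = 0.513
|Γ|² = 0.263
P_refl = |Γ|²·P_inc = 120 mW, P_del = (1 − |Γ|²)·P_inc = 337 mW

P_reflected ≈ 120 mW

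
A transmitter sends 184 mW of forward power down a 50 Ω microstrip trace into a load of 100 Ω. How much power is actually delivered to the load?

P_delivered ≈ 164 mW

Γ = (100 − 50)/(100 + 50) = 0.333
|Γ|² = 0.111
P_refl = |Γ|²·P_inc = 20.4 mW, P_del = (1 − |Γ|²)·P_inc = 164 mW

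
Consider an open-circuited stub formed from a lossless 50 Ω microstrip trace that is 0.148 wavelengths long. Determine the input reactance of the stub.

X_in ≈ -37.3 Ω (capacitive)

βl = 2π × 0.148 = 53.3°
tan(βl) = 1.34
For an open-circuited stub, Z_in = −jZ_0·cot(βl) = −jZ_0/tan(βl)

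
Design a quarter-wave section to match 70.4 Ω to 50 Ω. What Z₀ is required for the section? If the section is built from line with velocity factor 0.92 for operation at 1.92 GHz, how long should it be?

Z_qwt = √(Z_0·R_L) = √(50 × 70.4) = √3520
λ = 0.92·c/f = 0.144 m, so l = λ/4 = 0.0359 m

Z_qwt ≈ 59.3 Ω; length ≈ 3.59 cm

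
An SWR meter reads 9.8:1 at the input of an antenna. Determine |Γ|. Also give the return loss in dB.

|Γ| ≈ 0.815; return loss ≈ 1.78 dB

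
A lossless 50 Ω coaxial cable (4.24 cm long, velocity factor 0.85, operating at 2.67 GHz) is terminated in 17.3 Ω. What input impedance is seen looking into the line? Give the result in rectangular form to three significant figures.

Z_in ≈ 19.3 − j15.9 Ω

λ = v/f = 0.85·c / 2.67 GHz = 0.0955 m
βl = 2π·l/λ = 2π × 0.444 = 160°
tan(βl) = tan(160°) = -0.367
Z_in = Z_0·(Z_L + jZ_0·tanβl)/(Z_0 + jZ_L·tanβl)
     = 50·(17.3 − j18.4)/(50 − j6.36)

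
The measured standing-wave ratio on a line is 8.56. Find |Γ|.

|Γ| = (S − 1)/(S + 1) = (8.56 − 1)/(8.56 + 1) = 7.56/9.56

|Γ| ≈ 0.791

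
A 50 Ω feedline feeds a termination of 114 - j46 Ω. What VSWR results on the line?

Γ = (Z_L − Z_0)/(Z_L + Z_0) = (64 − j46)/(164 − j46)
|Γ| = 78.8/170 = 0.463
VSWR = (1 + |Γ|)/(1 − |Γ|) = 1.46/0.537

VSWR ≈ 2.72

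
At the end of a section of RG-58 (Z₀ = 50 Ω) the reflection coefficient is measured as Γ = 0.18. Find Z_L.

Z_L ≈ 72 Ω

Z_L = Z_0·(1 + Γ)/(1 − Γ) = 50·(1.18)/(0.82)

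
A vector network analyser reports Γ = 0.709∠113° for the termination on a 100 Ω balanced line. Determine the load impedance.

Z_L = Z_0·(1 + Γ)/(1 − Γ) = 100·(0.723 + j0.653)/(1.28 − j0.653)

Z_L ≈ 24.2 + j63.5 Ω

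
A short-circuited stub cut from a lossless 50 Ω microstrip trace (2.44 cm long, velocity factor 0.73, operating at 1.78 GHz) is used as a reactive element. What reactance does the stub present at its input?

λ = v/f = 0.73·c / 1.78 GHz = 0.123 m
βl = 2π·l/λ = 2π × 0.198 = 71.4°
tan(βl) = 2.97
For a short-circuited stub, Z_in = jZ_0·tan(βl)

X_in ≈ 149 Ω (inductive)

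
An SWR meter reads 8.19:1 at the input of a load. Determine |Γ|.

|Γ| = (S − 1)/(S + 1) = (8.19 − 1)/(8.19 + 1) = 7.19/9.19

|Γ| ≈ 0.782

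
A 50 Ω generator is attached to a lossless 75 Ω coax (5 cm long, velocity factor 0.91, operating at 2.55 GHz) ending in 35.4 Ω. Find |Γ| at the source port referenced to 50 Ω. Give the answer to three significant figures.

|Γ| ≈ 0.207

λ = v/f = 0.91·c / 2.55 GHz = 0.107 m
βl = 2π·l/λ = 2π × 0.467 = 168°
tan(βl) = -0.21
Z_in = Z_0·(Z_L + jZ_0·tanβl)/(Z_0 + jZ_L·tanβl) = 36.6 − j12.1 Ω
Γ_s = (Z_in − Z_s)/(Z_in + Z_s) = (-13.4 − j12.1)/(86.6 − j12.1), |Γ_s| = 0.207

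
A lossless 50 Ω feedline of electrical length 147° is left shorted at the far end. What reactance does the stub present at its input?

X_in ≈ -32.5 Ω (capacitive)

tan(βl) = -0.649
For a shorted stub, Z_in = jZ_0·tan(βl)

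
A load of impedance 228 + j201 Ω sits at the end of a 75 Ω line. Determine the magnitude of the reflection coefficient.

Γ = (Z_L − Z_0)/(Z_L + Z_0) = (153 + j201)/(303 + j201)
|Γ| = 253/364

|Γ| ≈ 0.695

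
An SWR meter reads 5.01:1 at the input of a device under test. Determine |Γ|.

|Γ| ≈ 0.667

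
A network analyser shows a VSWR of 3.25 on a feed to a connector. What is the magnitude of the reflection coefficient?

|Γ| ≈ 0.529

|Γ| = (S − 1)/(S + 1) = (3.25 − 1)/(3.25 + 1) = 2.25/4.25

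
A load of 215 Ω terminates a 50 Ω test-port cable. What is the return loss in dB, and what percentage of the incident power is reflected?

Γ = (215 − 50)/(215 + 50) = 0.623
RL = −20·log₁₀(0.623) = 4.12 dB
P_refl/P_inc = |Γ|² = 0.388

RL ≈ 4.12 dB; 38.8% of incident power reflected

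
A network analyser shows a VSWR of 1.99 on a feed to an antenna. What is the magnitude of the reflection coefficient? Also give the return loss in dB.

|Γ| = (S − 1)/(S + 1) = (1.99 − 1)/(1.99 + 1) = 0.99/2.99
RL = −20·log₁₀|Γ| = −20·log₁₀(0.331)

|Γ| ≈ 0.331; return loss ≈ 9.6 dB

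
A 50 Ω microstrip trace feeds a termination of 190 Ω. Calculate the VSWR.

Γ = (190 − 50)/(190 + 50) = 0.583
VSWR = (1 + 0.583)/(1 − 0.583)

VSWR ≈ 3.8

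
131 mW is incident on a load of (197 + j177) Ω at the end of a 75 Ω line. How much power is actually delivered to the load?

|Γ| = |(122 + j177)/(272 + j177)| = 0.662
|Γ|² = 0.439
P_refl = |Γ|²·P_inc = 57.5 mW, P_del = (1 − |Γ|²)·P_inc = 73.5 mW

P_delivered ≈ 73.5 mW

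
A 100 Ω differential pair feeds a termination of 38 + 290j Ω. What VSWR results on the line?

VSWR ≈ 25.1

Γ = (Z_L − Z_0)/(Z_L + Z_0) = (-62 + j290)/(138 + j290)
|Γ| = 297/321 = 0.923
VSWR = (1 + |Γ|)/(1 − |Γ|) = 1.92/0.0766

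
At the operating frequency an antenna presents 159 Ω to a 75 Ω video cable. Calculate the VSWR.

Γ = (159 − 75)/(159 + 75) = 0.359
VSWR = (1 + 0.359)/(1 − 0.359)

VSWR ≈ 2.12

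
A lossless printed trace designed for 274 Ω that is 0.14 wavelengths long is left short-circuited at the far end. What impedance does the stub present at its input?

βl = 2π × 0.14 = 50.4°
tan(βl) = 1.21
For a short-circuited stub, Z_in = jZ_0·tan(βl)

Z_in ≈ +j331 Ω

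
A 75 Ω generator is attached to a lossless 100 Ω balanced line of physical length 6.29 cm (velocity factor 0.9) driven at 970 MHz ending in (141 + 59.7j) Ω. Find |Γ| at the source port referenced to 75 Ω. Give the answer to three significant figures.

λ = v/f = 0.9·c / 970 MHz = 0.278 m
βl = 2π·l/λ = 2π × 0.226 = 81.4°
tan(βl) = 6.57
Z_in = Z_0·(Z_L + jZ_0·tanβl)/(Z_0 + jZ_L·tanβl) = 66 − j36 Ω
Γ_s = (Z_in − Z_s)/(Z_in + Z_s) = (-9.01 − j36)/(141 − j36), |Γ_s| = 0.255

|Γ| ≈ 0.255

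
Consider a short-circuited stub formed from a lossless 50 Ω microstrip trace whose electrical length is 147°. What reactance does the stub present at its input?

X_in ≈ -32.5 Ω (capacitive)

tan(βl) = -0.649
For a short-circuited stub, Z_in = jZ_0·tan(βl)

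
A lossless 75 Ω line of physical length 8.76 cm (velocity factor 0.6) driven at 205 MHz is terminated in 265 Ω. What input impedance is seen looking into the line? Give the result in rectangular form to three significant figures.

Z_in ≈ 53.5 − j82.6 Ω

λ = v/f = 0.6·c / 205 MHz = 0.878 m
βl = 2π·l/λ = 2π × 0.0998 = 35.9°
tan(βl) = tan(35.9°) = 0.724
Z_in = Z_0·(Z_L + jZ_0·tanβl)/(Z_0 + jZ_L·tanβl)
     = 75·(265 + j54.3)/(75 + j192)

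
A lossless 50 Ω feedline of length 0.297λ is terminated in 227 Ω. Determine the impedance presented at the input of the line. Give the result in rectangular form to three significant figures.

Z_in ≈ 12 + j14.4 Ω

βl = 2π × 0.297 = 107°
tan(βl) = tan(107°) = -3.29
Z_in = Z_0·(Z_L + jZ_0·tanβl)/(Z_0 + jZ_L·tanβl)
     = 50·(227 − j164)/(50 − j746)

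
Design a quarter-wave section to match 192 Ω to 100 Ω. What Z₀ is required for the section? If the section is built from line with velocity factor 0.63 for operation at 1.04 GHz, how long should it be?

Z_qwt = √(Z_0·R_L) = √(100 × 192) = √19200
λ = 0.63·c/f = 0.182 m, so l = λ/4 = 0.0454 m

Z_qwt ≈ 139 Ω; length ≈ 4.54 cm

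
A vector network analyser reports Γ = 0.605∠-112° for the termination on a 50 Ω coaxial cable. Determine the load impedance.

Z_L ≈ 17.4 − j30.8 Ω

Z_L = Z_0·(1 + Γ)/(1 − Γ) = 50·(0.773 − j0.561)/(1.23 + j0.561)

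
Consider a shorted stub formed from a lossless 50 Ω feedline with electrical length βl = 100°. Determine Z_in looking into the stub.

tan(βl) = -5.67
For a shorted stub, Z_in = jZ_0·tan(βl)

Z_in ≈ −j284 Ω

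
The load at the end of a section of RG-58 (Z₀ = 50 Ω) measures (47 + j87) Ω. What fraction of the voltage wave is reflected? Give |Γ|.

|Γ| ≈ 0.668

Γ = (Z_L − Z_0)/(Z_L + Z_0) = (-3 + j87)/(97 + j87)
|Γ| = 87.1/130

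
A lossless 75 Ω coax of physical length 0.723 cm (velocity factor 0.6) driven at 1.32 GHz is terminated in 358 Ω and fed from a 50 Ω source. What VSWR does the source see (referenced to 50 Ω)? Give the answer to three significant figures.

λ = v/f = 0.6·c / 1.32 GHz = 0.136 m
βl = 2π·l/λ = 2π × 0.053 = 19.1°
tan(βl) = 0.346
Z_in = Z_0·(Z_L + jZ_0·tanβl)/(Z_0 + jZ_L·tanβl) = 108 − j152 Ω
Γ_s = (Z_in − Z_s)/(Z_in + Z_s) = (57.5 − j152)/(158 − j152), |Γ_s| = 0.742
VSWR = (1 + |Γ_s|)/(1 − |Γ_s|)

VSWR ≈ 6.74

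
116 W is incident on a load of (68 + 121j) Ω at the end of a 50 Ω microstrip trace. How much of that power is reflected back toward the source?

P_reflected ≈ 60.8 W

|Γ| = |(18 + j121)/(118 + j121)| = 0.724
|Γ|² = 0.524
P_refl = |Γ|²·P_inc = 60.8 W, P_del = (1 − |Γ|²)·P_inc = 55.2 W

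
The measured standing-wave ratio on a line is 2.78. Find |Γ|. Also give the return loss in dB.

|Γ| ≈ 0.471; return loss ≈ 6.54 dB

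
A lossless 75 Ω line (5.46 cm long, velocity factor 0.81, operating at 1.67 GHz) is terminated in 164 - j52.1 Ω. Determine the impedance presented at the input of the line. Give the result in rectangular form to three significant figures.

λ = v/f = 0.81·c / 1.67 GHz = 0.146 m
βl = 2π·l/λ = 2π × 0.375 = 135°
tan(βl) = tan(135°) = -0.997
Z_in = Z_0·(Z_L + jZ_0·tanβl)/(Z_0 + jZ_L·tanβl)
     = 75·(164 − j127)/(23.1 − j164)

Z_in ≈ 67.5 + j65.7 Ω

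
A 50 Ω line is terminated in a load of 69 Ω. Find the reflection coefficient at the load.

Γ = 0.16

Γ = (Z_L − Z_0)/(Z_L + Z_0) = (69 − 50)/(69 + 50) = 19/119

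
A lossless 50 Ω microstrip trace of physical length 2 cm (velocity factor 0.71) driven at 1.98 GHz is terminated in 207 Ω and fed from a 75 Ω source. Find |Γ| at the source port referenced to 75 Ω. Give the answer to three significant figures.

|Γ| ≈ 0.701

λ = v/f = 0.71·c / 1.98 GHz = 0.108 m
βl = 2π·l/λ = 2π × 0.186 = 66.9°
tan(βl) = 2.35
Z_in = Z_0·(Z_L + jZ_0·tanβl)/(Z_0 + jZ_L·tanβl) = 14.1 − j19.8 Ω
Γ_s = (Z_in − Z_s)/(Z_in + Z_s) = (-60.9 − j19.8)/(89.1 − j19.8), |Γ_s| = 0.701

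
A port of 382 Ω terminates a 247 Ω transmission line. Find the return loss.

RL ≈ 13.4 dB

Γ = (382 − 247)/(382 + 247) = 0.215
RL = −20·log₁₀|Γ| = −20·log₁₀(0.215)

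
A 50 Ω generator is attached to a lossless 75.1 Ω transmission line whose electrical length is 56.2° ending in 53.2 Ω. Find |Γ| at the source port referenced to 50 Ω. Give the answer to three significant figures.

|Γ| ≈ 0.305

tan(βl) = 1.49
Z_in = Z_0·(Z_L + jZ_0·tanβl)/(Z_0 + jZ_L·tanβl) = 81.1 + j26.4 Ω
Γ_s = (Z_in − Z_s)/(Z_in + Z_s) = (31.1 + j26.4)/(131 + j26.4), |Γ_s| = 0.305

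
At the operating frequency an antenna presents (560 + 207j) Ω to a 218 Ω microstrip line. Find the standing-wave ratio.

VSWR ≈ 2.97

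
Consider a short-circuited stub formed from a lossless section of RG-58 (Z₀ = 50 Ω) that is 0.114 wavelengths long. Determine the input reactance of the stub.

X_in ≈ 43.5 Ω (inductive)

βl = 2π × 0.114 = 41°
tan(βl) = 0.871
For a short-circuited stub, Z_in = jZ_0·tan(βl)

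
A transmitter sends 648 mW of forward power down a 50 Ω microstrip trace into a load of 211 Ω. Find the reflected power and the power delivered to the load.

Γ = (211 − 50)/(211 + 50) = 0.617
|Γ|² = 0.381
P_refl = |Γ|²·P_inc = 247 mW, P_del = (1 − |Γ|²)·P_inc = 401 mW

P_reflected ≈ 247 mW; P_delivered ≈ 401 mW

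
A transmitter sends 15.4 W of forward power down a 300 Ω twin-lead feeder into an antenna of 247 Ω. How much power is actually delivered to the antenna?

Γ = (247 − 300)/(247 + 300) = -0.0969
|Γ|² = 0.00939
P_refl = |Γ|²·P_inc = 0.145 W, P_del = (1 − |Γ|²)·P_inc = 15.3 W

P_delivered ≈ 15.3 W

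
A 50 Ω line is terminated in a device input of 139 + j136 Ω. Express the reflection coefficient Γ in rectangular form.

Γ ≈ 0.651 + j0.251

Γ = (Z_L − Z_0)/(Z_L + Z_0) = (89 + j136)/(189 + j136)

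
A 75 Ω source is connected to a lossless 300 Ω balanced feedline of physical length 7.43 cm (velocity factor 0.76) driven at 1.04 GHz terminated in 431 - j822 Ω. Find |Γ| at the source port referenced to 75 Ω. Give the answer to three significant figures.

λ = v/f = 0.76·c / 1.04 GHz = 0.219 m
βl = 2π·l/λ = 2π × 0.339 = 122°
tan(βl) = -1.6
Z_in = Z_0·(Z_L + jZ_0·tanβl)/(Z_0 + jZ_L·tanβl) = 91.7 + j323 Ω
Γ_s = (Z_in − Z_s)/(Z_in + Z_s) = (16.7 + j323)/(167 + j323), |Γ_s| = 0.89

|Γ| ≈ 0.89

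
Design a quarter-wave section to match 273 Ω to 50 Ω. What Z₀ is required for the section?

Z_qwt ≈ 117 Ω

Z_qwt = √(Z_0·R_L) = √(50 × 273) = √13650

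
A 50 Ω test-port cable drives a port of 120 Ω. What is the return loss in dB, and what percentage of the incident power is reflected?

RL ≈ 7.71 dB; 17% of incident power reflected

Γ = (120 − 50)/(120 + 50) = 0.412
RL = −20·log₁₀(0.412) = 7.71 dB
P_refl/P_inc = |Γ|² = 0.17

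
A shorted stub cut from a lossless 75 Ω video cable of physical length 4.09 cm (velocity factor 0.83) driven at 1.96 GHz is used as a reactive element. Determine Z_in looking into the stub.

Z_in ≈ −j154 Ω

λ = v/f = 0.83·c / 1.96 GHz = 0.127 m
βl = 2π·l/λ = 2π × 0.322 = 116°
tan(βl) = -2.06
For a shorted stub, Z_in = jZ_0·tan(βl)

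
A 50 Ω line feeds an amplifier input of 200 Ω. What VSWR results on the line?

Γ = (200 − 50)/(200 + 50) = 0.6
VSWR = (1 + 0.6)/(1 − 0.6)

VSWR ≈ 4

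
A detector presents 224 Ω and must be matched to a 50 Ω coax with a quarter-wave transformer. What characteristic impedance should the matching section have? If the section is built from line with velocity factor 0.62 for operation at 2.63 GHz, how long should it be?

Z_qwt = √(Z_0·R_L) = √(50 × 224) = √11200
λ = 0.62·c/f = 0.0707 m, so l = λ/4 = 0.0177 m

Z_qwt ≈ 106 Ω; length ≈ 1.77 cm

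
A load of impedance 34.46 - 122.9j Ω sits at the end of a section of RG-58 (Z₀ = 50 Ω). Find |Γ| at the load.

Γ = (Z_L − Z_0)/(Z_L + Z_0) = (-15.54 − j122.9)/(84.46 − j122.9)
|Γ| = 124/149

|Γ| ≈ 0.831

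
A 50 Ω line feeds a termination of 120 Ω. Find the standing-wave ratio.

VSWR ≈ 2.4

For a purely resistive load, VSWR = R_L/Z_0 or Z_0/R_L (whichever > 1) = 120/50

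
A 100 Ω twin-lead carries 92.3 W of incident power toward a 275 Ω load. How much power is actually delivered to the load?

Γ = (275 − 100)/(275 + 100) = 0.467
|Γ|² = 0.218
P_refl = |Γ|²·P_inc = 20.1 W, P_del = (1 − |Γ|²)·P_inc = 72.2 W

P_delivered ≈ 72.2 W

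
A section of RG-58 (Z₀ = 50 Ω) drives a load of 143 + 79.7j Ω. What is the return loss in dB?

Γ = (93 + j79.7)/(193 + j79.7), |Γ| = 0.587
RL = −20·log₁₀|Γ| = −20·log₁₀(0.587)

RL ≈ 4.63 dB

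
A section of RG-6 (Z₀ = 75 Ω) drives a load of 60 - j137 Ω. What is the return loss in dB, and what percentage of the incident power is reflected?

RL ≈ 2.9 dB; 51.3% of incident power reflected

Γ = (-15 − j137)/(135 − j137), |Γ| = 0.717
RL = −20·log₁₀(0.717) = 2.9 dB
P_refl/P_inc = |Γ|² = 0.513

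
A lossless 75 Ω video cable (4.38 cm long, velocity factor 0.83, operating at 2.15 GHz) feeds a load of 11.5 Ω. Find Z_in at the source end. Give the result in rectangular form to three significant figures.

λ = v/f = 0.83·c / 2.15 GHz = 0.116 m
βl = 2π·l/λ = 2π × 0.378 = 136°
tan(βl) = tan(136°) = -0.961
Z_in = Z_0·(Z_L + jZ_0·tanβl)/(Z_0 + jZ_L·tanβl)
     = 75·(11.5 − j72)/(75 − j11)

Z_in ≈ 21.6 − j68.9 Ω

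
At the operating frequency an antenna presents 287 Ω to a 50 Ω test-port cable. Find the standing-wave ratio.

VSWR ≈ 5.74

Γ = (287 − 50)/(287 + 50) = 0.703
VSWR = (1 + 0.703)/(1 − 0.703)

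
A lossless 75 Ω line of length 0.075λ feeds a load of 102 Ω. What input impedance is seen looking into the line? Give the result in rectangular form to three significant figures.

Z_in ≈ 86.8 − j21.9 Ω

βl = 2π × 0.075 = 27°
tan(βl) = tan(27°) = 0.51
Z_in = Z_0·(Z_L + jZ_0·tanβl)/(Z_0 + jZ_L·tanβl)
     = 75·(102 + j38.2)/(75 + j52)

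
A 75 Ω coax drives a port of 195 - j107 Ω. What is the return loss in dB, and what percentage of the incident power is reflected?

RL ≈ 5.14 dB; 30.6% of incident power reflected

Γ = (120 − j107)/(270 − j107), |Γ| = 0.554
RL = −20·log₁₀(0.554) = 5.14 dB
P_refl/P_inc = |Γ|² = 0.306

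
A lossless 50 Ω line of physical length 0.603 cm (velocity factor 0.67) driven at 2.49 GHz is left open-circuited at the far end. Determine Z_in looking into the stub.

Z_in ≈ −j98.6 Ω

λ = v/f = 0.67·c / 2.49 GHz = 0.0807 m
βl = 2π·l/λ = 2π × 0.0747 = 26.9°
tan(βl) = 0.507
For an open-circuited stub, Z_in = −jZ_0·cot(βl) = −jZ_0/tan(βl)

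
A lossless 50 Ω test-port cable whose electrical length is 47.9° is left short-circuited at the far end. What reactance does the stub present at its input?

tan(βl) = 1.11
For a short-circuited stub, Z_in = jZ_0·tan(βl)

X_in ≈ 55.3 Ω (inductive)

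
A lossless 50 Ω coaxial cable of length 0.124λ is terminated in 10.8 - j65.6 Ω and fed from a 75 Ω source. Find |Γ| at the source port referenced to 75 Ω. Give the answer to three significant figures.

βl = 2π × 0.124 = 44.6°
tan(βl) = 0.988
Z_in = Z_0·(Z_L + jZ_0·tanβl)/(Z_0 + jZ_L·tanβl) = 4.01 − j7.44 Ω
Γ_s = (Z_in − Z_s)/(Z_in + Z_s) = (-71 − j7.44)/(79 − j7.44), |Γ_s| = 0.899

|Γ| ≈ 0.899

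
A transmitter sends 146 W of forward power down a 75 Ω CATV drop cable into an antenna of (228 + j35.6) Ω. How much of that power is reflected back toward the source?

|Γ| = |(153 + j35.6)/(303 + j35.6)| = 0.515
|Γ|² = 0.265
P_refl = |Γ|²·P_inc = 38.7 W, P_del = (1 − |Γ|²)·P_inc = 107 W

P_reflected ≈ 38.7 W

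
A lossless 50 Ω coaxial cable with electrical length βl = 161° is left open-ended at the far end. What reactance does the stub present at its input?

tan(βl) = -0.344
For an open-ended stub, Z_in = −jZ_0·cot(βl) = −jZ_0/tan(βl)

X_in ≈ 145 Ω (inductive)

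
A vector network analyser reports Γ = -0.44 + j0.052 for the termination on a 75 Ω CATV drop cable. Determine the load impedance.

Z_L = Z_0·(1 + Γ)/(1 − Γ) = 75·(0.56 + j0.052)/(1.44 − j0.052)

Z_L ≈ 29 + j3.76 Ω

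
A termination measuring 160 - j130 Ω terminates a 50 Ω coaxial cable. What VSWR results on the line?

VSWR ≈ 5.44

Γ = (Z_L − Z_0)/(Z_L + Z_0) = (110 − j130)/(210 − j130)
|Γ| = 170/247 = 0.689
VSWR = (1 + |Γ|)/(1 − |Γ|) = 1.69/0.311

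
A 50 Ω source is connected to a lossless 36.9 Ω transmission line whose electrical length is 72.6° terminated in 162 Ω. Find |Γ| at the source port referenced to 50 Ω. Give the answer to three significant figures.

tan(βl) = 3.19
Z_in = Z_0·(Z_L + jZ_0·tanβl)/(Z_0 + jZ_L·tanβl) = 9.18 − j10.9 Ω
Γ_s = (Z_in − Z_s)/(Z_in + Z_s) = (-40.8 − j10.9)/(59.2 − j10.9), |Γ_s| = 0.702

|Γ| ≈ 0.702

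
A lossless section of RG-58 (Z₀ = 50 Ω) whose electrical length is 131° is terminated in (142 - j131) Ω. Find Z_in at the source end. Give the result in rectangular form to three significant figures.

tan(βl) = tan(131°) = -1.15
Z_in = Z_0·(Z_L + jZ_0·tanβl)/(Z_0 + jZ_L·tanβl)
     = 50·(142 − j189)/(-101 − j163)

Z_in ≈ 22.4 + j57.3 Ω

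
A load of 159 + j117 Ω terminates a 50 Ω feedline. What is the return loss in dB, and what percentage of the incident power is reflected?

Γ = (109 + j117)/(209 + j117), |Γ| = 0.668
RL = −20·log₁₀(0.668) = 3.51 dB
P_refl/P_inc = |Γ|² = 0.446

RL ≈ 3.51 dB; 44.6% of incident power reflected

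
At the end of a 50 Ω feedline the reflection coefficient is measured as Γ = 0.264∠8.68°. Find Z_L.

Z_L = Z_0·(1 + Γ)/(1 − Γ) = 50·(1.26 + j0.0398)/(0.739 − j0.0398)

Z_L ≈ 84.9 + j7.27 Ω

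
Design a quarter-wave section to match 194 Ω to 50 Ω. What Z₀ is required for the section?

Z_qwt = √(Z_0·R_L) = √(50 × 194) = √9700

Z_qwt ≈ 98.5 Ω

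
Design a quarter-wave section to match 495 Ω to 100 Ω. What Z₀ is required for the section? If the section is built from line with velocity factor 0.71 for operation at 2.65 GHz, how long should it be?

Z_qwt ≈ 222 Ω; length ≈ 2.01 cm

Z_qwt = √(Z_0·R_L) = √(100 × 495) = √49500
λ = 0.71·c/f = 0.0804 m, so l = λ/4 = 0.0201 m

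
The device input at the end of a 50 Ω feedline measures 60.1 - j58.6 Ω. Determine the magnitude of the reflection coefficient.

|Γ| ≈ 0.477

Γ = (Z_L − Z_0)/(Z_L + Z_0) = (10.1 − j58.6)/(110.1 − j58.6)
|Γ| = 59.5/125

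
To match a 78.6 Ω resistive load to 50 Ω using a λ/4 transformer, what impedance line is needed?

Z_qwt = √(Z_0·R_L) = √(50 × 78.6) = √3930

Z_qwt ≈ 62.7 Ω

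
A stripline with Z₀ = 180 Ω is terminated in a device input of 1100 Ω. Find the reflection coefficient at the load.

Γ = 0.719

Γ = (Z_L − Z_0)/(Z_L + Z_0) = (1100 − 180)/(1100 + 180) = 920/1280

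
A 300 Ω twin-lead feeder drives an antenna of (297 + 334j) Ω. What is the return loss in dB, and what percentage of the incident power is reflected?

Γ = (-3 + j334)/(597 + j334), |Γ| = 0.488
RL = −20·log₁₀(0.488) = 6.23 dB
P_refl/P_inc = |Γ|² = 0.238

RL ≈ 6.23 dB; 23.8% of incident power reflected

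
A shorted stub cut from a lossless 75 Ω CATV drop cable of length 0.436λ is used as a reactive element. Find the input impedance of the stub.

Z_in ≈ −j31.9 Ω

βl = 2π × 0.436 = 157°
tan(βl) = -0.425
For a shorted stub, Z_in = jZ_0·tan(βl)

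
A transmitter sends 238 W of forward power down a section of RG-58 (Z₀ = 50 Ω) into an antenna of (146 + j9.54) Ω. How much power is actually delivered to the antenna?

P_delivered ≈ 180 W

|Γ| = |(96 + j9.54)/(196 + j9.54)| = 0.492
|Γ|² = 0.242
P_refl = |Γ|²·P_inc = 57.5 W, P_del = (1 − |Γ|²)·P_inc = 180 W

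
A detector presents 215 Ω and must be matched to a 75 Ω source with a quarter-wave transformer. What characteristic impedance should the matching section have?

Z_qwt = √(Z_0·R_L) = √(75 × 215) = √16120

Z_qwt ≈ 127 Ω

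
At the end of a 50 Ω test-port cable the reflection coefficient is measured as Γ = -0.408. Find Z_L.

Z_L ≈ 21 Ω

Z_L = Z_0·(1 + Γ)/(1 − Γ) = 50·(0.592)/(1.41)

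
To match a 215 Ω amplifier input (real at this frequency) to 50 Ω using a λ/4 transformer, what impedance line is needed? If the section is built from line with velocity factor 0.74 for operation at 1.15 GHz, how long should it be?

Z_qwt ≈ 104 Ω; length ≈ 4.83 cm

Z_qwt = √(Z_0·R_L) = √(50 × 215) = √10750
λ = 0.74·c/f = 0.193 m, so l = λ/4 = 0.0483 m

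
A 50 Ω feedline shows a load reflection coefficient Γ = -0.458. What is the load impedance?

Z_L ≈ 18.6 Ω

Z_L = Z_0·(1 + Γ)/(1 − Γ) = 50·(0.542)/(1.46)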